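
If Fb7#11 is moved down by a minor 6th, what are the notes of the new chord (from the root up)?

A♭ – C – E♭ – G♭ – D

A minor 6th down from F♭ is A♭, so the new chord is A♭ dominant seventh sharp eleven.
root → A♭
3rd (major 3rd) → C
5th (perfect 5th) → E♭
7th (minor 7th) → G♭
11th (augmented 11th) → D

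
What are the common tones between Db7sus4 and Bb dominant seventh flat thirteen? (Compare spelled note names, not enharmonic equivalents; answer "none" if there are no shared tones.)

Db7sus4: Db Gb Ab Cb
Bb dominant seventh flat thirteen: Bb D F Ab Gb
Common to both → Gb, Ab.

Gb – Ab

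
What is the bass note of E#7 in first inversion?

G𝄪

E#7 in root position is E♯–G𝄪–B♯–D♯.
First inversion places the third in the bass, which is G𝄪.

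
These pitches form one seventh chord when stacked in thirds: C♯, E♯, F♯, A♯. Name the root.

Stacking in thirds gives F♯ – A♯ – C♯ – E♯, so F♯ is the root — F♯ major seventh.

F♯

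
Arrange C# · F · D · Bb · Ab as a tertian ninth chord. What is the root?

Bb

Arranged so that each adjacent pair is a third by letter name: Bb – D – F – Ab – C#.
The bottom of that stack, Bb, is the root (this is Bb dominant seventh sharp nine).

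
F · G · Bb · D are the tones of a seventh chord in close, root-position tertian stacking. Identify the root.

Arranged so that each adjacent pair is a third by letter name: G – Bb – D – F.
The bottom of that stack, G, is the root (this is G minor seventh).

G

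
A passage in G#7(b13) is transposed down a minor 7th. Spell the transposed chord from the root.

G# down a minor 7th → A#. New chord: A# dominant seventh flat thirteen.
root → A#
3rd (major 3rd) → C##
5th (perfect 5th) → E#
7th (minor 7th) → G#
13th (minor 13th) → F#

A#, C##, E#, G#, F#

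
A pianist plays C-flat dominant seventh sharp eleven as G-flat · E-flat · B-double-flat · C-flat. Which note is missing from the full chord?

F

C-flat dominant seventh sharp eleven = C-flat, E-flat, G-flat, B-double-flat, F. The voicing lacks the 11th (augmented 11th), F.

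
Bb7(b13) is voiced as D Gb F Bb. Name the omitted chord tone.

Ab

The full Bb7(b13) chord is Bb, D, F, Ab, Gb.
Comparing with the voicing, the minor 7th (7th) — Ab — is absent.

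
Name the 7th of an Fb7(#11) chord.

Fb7(#11) is built on Fb; its 7th is a minor 7th above the root.
A seventh above F uses the letter E, and the minor 7th above Fb is Ebb.

Ebb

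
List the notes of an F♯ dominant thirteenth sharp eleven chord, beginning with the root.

F-sharp, A-sharp, C-sharp, E, G-sharp, B-sharp, D-sharp

Root F-sharp, quality dominant thirteenth sharp eleven:
Root: F-sharp
Major 3rd (3rd): A-sharp
Perfect 5th (5th): C-sharp
Minor 7th (7th): E
Major 9th (9th): G-sharp
Augmented 11th (11th): B-sharp
Major 13th (13th): D-sharp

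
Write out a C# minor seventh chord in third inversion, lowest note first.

In root position, C# minor seventh is C♯–E–G♯–B.
Third inversion puts the seventh (B) in the bass.

B, C♯, E, G♯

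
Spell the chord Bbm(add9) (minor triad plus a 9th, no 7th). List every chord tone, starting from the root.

Bbm(add9): minor added-ninth on Bb.
Root: Bb
Minor 3rd (3rd): Db
Perfect 5th (5th): F
Major 9th (9th): C

Bb, Db, F, C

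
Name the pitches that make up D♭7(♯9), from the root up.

D♭, F, A♭, C♭, E

D♭7(♯9) is a dominant seventh sharp nine built on D♭.
D♭ — root
F — major 3rd
A♭ — perfect 5th
C♭ — minor 7th
E — augmented 9th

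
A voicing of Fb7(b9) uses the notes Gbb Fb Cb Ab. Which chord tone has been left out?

Ebb

Fb7(b9) = Fb, Ab, Cb, Ebb, Gbb. The voicing lacks the 7th (minor 7th), Ebb.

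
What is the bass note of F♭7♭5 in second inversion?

F♭7♭5 = F♭–A♭–C𝄫–E𝄫. Second inversion → fifth in the bass = C𝄫.

C𝄫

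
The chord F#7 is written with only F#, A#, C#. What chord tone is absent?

F#7 = F#, A#, C#, E. The voicing lacks the 7th (minor 7th), E.

E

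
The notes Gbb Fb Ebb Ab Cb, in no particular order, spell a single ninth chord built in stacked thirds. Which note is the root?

Arranged so that each adjacent pair is a third by letter name: Fb – Ab – Cb – Ebb – Gbb.
The bottom of that stack, Fb, is the root (this is Fb dominant seventh flat nine).

Fb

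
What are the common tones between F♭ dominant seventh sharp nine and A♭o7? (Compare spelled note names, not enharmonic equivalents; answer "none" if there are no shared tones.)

F♭ dominant seventh sharp nine = Fb, Ab, Cb, Ebb, G.
A♭o7 = Ab, Cb, Ebb, Gbb.
Shared: Ab, Cb, Ebb.

Ab – Cb – Ebb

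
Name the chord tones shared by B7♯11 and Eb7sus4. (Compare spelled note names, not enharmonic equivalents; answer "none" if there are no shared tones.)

none

B7♯11 = B, D#, F#, A, E#.
Eb7sus4 = Eb, Ab, Bb, Db.
Shared: none.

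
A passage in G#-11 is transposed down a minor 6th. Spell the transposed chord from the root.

G# down a minor 6th → B#. New chord: B# minor eleventh.
Root: B#
Minor 3rd (3rd): D#
Perfect 5th (5th): F##
Minor 7th (7th): A#
Major 9th (9th): C##
Perfect 11th (11th): E#

B#, D#, F##, A#, C##, E#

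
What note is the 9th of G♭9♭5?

Root of G♭9♭5 = Gb. The 9th is a major 9th: Gb up a major 9th → Ab.

Ab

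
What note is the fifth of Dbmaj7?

Dbmaj7 is built on D♭; its 5th is a perfect 5th above the root.
A fifth above D uses the letter A, and the perfect 5th above D♭ is A♭.

A♭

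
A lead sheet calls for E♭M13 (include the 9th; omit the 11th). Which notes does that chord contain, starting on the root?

E♭M13: major thirteenth on E♭.
root → E♭
3rd (major 3rd) → G
5th (perfect 5th) → B♭
7th (major 7th) → D
9th (major 9th) → F
13th (major 13th) → C

E♭, G, B♭, D, F, C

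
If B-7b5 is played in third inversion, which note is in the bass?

A

B-7b5 = B–D–F–A. Third inversion → seventh in the bass = A.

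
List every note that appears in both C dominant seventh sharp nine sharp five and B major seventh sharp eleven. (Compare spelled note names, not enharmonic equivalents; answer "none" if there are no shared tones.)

D-sharp

C dominant seventh sharp nine sharp five: C E G-sharp B-flat D-sharp
B major seventh sharp eleven: B D-sharp F-sharp A-sharp E-sharp
Common to both → D-sharp.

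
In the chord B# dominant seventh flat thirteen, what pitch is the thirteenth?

B# dominant seventh flat thirteen is built on B-sharp; its 13th is a minor 13th above the root.
A sixth above B uses the letter G, and the minor 13th above B-sharp is G-sharp.

G-sharp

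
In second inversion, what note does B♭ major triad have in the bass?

F

B♭ major triad = Bb–D–F. Second inversion → fifth in the bass = F.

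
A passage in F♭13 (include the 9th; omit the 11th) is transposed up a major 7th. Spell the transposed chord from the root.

Eb G Bb Db F C

Fb up a major 7th → Eb. New chord: Eb dominant thirteenth.
root → Eb
3rd (major 3rd) → G
5th (perfect 5th) → Bb
7th (minor 7th) → Db
9th (major 9th) → F
13th (major 13th) → C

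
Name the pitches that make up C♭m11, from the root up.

C♭m11: minor eleventh on Cb.
Root: Cb
Minor 3rd (3rd): Ebb
Perfect 5th (5th): Gb
Minor 7th (7th): Bbb
Major 9th (9th): Db
Perfect 11th (11th): Fb

Cb, Ebb, Gb, Bbb, Db, Fb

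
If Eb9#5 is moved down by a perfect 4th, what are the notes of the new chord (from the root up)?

Bb D F# Ab C

Eb down a perfect 4th → Bb. New chord: Bb dominant ninth sharp five.
Bb — root
D — major 3rd
F# — augmented 5th
Ab — minor 7th
C — major 9th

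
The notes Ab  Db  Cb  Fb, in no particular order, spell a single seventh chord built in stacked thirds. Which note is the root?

Arranged so that each adjacent pair is a third by letter name: Db – Fb – Ab – Cb.
The bottom of that stack, Db, is the root (this is Db minor seventh).

Db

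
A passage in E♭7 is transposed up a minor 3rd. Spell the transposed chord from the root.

Gb, Bb, Db, Fb

Transposed root: Eb → Gb (minor 3rd up). So we spell Gb dominant seventh:
Gb — root
Bb — major 3rd
Db — perfect 5th
Fb — minor 7th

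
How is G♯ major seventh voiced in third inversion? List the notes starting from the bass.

In root position, G♯ major seventh is G♯–B♯–D♯–F𝄪.
Third inversion puts the seventh (F𝄪) in the bass.

F𝄪  G♯  B♯  D♯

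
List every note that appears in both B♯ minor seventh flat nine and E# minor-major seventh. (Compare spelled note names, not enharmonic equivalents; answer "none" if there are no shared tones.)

B♯ minor seventh flat nine: B-sharp D-sharp F-double-sharp A-sharp C-sharp
E# minor-major seventh: E-sharp G-sharp B-sharp D-double-sharp
Common to both → B-sharp.

B-sharp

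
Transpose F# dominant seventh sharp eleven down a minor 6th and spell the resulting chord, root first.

A-sharp  C-double-sharp  E-sharp  G-sharp  D-double-sharp

A minor 6th down from F-sharp is A-sharp, so the new chord is A-sharp dominant seventh sharp eleven.
A-sharp — root
C-double-sharp — major 3rd
E-sharp — perfect 5th
G-sharp — minor 7th
D-double-sharp — augmented 11th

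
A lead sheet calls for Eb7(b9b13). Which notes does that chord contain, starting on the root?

Eb7(b9b13) is a dominant seventh flat nine flat thirteen built on Eb.
- root: Eb
- major 3rd: G
- perfect 5th: Bb
- minor 7th: Db
- minor 9th: Fb
- minor 13th: Cb

Eb, G, Bb, Db, Fb, Cb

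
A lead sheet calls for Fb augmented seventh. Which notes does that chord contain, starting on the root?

F-flat  A-flat  C  E-double-flat

Fb augmented seventh is an augmented seventh built on F-flat.
- root: F-flat
- major 3rd: A-flat
- augmented 5th: C
- minor 7th: E-double-flat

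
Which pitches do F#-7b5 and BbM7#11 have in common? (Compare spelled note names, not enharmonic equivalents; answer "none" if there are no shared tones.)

F#-7b5: F♯ A C E
BbM7#11: B♭ D F A E
Common to both → A, E.

A – E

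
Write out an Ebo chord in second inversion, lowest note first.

Bbb – Eb – Gb

In root position, Ebo is Eb–Gb–Bbb.
Second inversion puts the fifth (Bbb) in the bass.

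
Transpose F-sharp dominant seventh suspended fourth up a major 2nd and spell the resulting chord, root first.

G-sharp  C-sharp  D-sharp  F-sharp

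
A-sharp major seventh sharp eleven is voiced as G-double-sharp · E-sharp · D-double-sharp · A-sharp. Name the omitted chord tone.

C-double-sharp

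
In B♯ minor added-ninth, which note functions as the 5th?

F-double-sharp

B♯ minor added-ninth is built on B-sharp; its 5th is a perfect 5th above the root.
A fifth above B uses the letter F, and the perfect 5th above B-sharp is F-double-sharp.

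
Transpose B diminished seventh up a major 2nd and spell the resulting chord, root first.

C-sharp, E, G, B-flat

B up a major 2nd → C-sharp. New chord: C-sharp diminished seventh.
C-sharp — root
E — minor 3rd
G — diminished 5th
B-flat — diminished 7th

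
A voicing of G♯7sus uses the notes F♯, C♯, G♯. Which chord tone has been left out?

D♯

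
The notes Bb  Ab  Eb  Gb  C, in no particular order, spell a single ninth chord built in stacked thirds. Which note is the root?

Arranged so that each adjacent pair is a third by letter name: Ab – C – Eb – Gb – Bb.
The bottom of that stack, Ab, is the root (this is Ab dominant ninth).

Ab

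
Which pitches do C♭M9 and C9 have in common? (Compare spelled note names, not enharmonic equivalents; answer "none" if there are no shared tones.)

C♭M9: Cb Eb Gb Bb Db
C9: C E G Bb D
Common to both → Bb.

Bb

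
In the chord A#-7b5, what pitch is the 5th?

E

A#-7b5 is built on A#; its 5th is a diminished 5th above the root.
A fifth above A uses the letter E, and the diminished 5th above A# is E.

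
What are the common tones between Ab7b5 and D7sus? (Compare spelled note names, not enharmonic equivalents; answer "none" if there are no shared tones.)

C

Ab7b5: A♭ C E𝄫 G♭
D7sus: D G A C
Common to both → C.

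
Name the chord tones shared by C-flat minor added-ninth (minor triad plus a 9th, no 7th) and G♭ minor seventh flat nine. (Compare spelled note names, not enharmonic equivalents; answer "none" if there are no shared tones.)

C-flat minor added-ninth: Cb Ebb Gb Db
G♭ minor seventh flat nine: Gb Bbb Db Fb Abb
Common to both → Gb, Db.

Gb, Db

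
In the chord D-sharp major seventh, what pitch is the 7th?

Root of D-sharp major seventh = D♯. The 7th is a major 7th: D♯ up a major 7th → C𝄪.

C𝄪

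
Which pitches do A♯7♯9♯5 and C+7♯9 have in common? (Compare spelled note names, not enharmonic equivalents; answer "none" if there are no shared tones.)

G#

A♯7♯9♯5: A# C## E## G# B##
C+7♯9: C E G# Bb D#
Common to both → G#.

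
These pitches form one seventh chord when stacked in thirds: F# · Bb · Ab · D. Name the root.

Bb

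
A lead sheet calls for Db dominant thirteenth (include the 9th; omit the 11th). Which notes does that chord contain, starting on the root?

Db dominant thirteenth: dominant thirteenth on D-flat.
- root: D-flat
- major 3rd: F
- perfect 5th: A-flat
- minor 7th: C-flat
- major 9th: E-flat
- major 13th: B-flat

D-flat – F – A-flat – C-flat – E-flat – B-flat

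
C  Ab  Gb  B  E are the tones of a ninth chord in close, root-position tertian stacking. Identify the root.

Ab

Arranged so that each adjacent pair is a third by letter name: Ab – C – E – Gb – B.
The bottom of that stack, Ab, is the root (this is Ab dominant seventh sharp nine sharp five).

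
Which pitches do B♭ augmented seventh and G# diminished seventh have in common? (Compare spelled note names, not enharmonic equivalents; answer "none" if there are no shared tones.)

D

B♭ augmented seventh = B-flat, D, F-sharp, A-flat.
G# diminished seventh = G-sharp, B, D, F.
Shared: D.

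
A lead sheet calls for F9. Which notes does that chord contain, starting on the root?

Root F, quality dominant ninth:
root → F
3rd (major 3rd) → A
5th (perfect 5th) → C
7th (minor 7th) → Eb
9th (major 9th) → G

F  A  C  Eb  G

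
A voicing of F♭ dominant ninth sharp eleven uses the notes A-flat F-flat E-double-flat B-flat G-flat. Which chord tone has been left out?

C-flat

The full F♭ dominant ninth sharp eleven chord is F-flat, A-flat, C-flat, E-double-flat, G-flat, B-flat.
Comparing with the voicing, the perfect 5th (5th) — C-flat — is absent.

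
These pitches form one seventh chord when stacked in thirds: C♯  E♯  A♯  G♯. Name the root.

A♯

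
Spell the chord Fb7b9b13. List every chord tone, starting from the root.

Fb7b9b13: dominant seventh flat nine flat thirteen on Fb.
Root: Fb
Major 3rd (3rd): Ab
Perfect 5th (5th): Cb
Minor 7th (7th): Ebb
Minor 9th (9th): Gbb
Minor 13th (13th): Dbb

Fb  Ab  Cb  Ebb  Gbb  Dbb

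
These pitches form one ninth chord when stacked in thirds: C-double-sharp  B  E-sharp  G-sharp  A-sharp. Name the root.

Arranged so that each adjacent pair is a third by letter name: A-sharp – C-double-sharp – E-sharp – G-sharp – B.
The bottom of that stack, A-sharp, is the root (this is A-sharp dominant seventh flat nine).

A-sharp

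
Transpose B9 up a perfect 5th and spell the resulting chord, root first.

F#, A#, C#, E, G#

Transposed root: B → F# (perfect 5th up). So we spell F# dominant ninth:
Root: F#
Major 3rd (3rd): A#
Perfect 5th (5th): C#
Minor 7th (7th): E
Major 9th (9th): G#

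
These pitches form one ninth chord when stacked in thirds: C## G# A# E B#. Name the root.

A#

Stacking in thirds gives A# – C## – E – G# – B#, so A# is the root — A# dominant ninth flat five.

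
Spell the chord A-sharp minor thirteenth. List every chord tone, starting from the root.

A-sharp minor thirteenth: minor thirteenth on A-sharp.
- root: A-sharp
- minor 3rd: C-sharp
- perfect 5th: E-sharp
- minor 7th: G-sharp
- major 9th: B-sharp
- perfect 11th: D-sharp
- major 13th: F-double-sharp

A-sharp, C-sharp, E-sharp, G-sharp, B-sharp, D-sharp, F-double-sharp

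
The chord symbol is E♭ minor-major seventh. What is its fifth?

E♭ minor-major seventh is built on Eb; its 5th is a perfect 5th above the root.
A fifth above E uses the letter B, and the perfect 5th above Eb is Bb.

Bb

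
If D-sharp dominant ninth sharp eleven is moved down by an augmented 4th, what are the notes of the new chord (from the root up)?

D♯ down an augmented 4th → A. New chord: A dominant ninth sharp eleven.
A — root
C♯ — major 3rd
E — perfect 5th
G — minor 7th
B — major 9th
D♯ — augmented 11th

A – C♯ – E – G – B – D♯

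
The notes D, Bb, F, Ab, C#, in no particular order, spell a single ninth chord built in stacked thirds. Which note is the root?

Bb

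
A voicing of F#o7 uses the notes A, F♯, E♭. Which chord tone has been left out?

C

F#o7 = F♯, A, C, E♭. The voicing lacks the 5th (diminished 5th), C.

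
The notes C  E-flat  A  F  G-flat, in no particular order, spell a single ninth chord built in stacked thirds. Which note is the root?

F

Arranged so that each adjacent pair is a third by letter name: F – A – C – E-flat – G-flat.
The bottom of that stack, F, is the root (this is F dominant seventh flat nine).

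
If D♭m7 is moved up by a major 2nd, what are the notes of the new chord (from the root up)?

Eb – Gb – Bb – Db

A major 2nd up from Db is Eb, so the new chord is Eb minor seventh.
root → Eb
3rd (minor 3rd) → Gb
5th (perfect 5th) → Bb
7th (minor 7th) → Db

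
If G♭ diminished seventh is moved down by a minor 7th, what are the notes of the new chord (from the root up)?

A-flat, C-flat, E-double-flat, G-double-flat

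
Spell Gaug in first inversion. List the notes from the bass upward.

In root position, Gaug is G–B–D#.
First inversion puts the third (B) in the bass.

B  D#  G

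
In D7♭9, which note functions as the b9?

D7♭9 is built on D; its 9th is a minor 9th above the root.
A second above D uses the letter E, and the minor 9th above D is Eb.

Eb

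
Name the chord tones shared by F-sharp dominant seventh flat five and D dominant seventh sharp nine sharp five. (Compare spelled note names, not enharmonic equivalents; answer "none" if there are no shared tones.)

F-sharp dominant seventh flat five = F-sharp, A-sharp, C, E.
D dominant seventh sharp nine sharp five = D, F-sharp, A-sharp, C, E-sharp.
Shared: F-sharp, A-sharp, C.

F-sharp – A-sharp – C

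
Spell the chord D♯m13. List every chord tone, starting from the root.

D#  F#  A#  C#  E#  G#  B#

Root D#, quality minor thirteenth:
D# — root
F# — minor 3rd
A# — perfect 5th
C# — minor 7th
E# — major 9th
G# — perfect 11th
B# — major 13th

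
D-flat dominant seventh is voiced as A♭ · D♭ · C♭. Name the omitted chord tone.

F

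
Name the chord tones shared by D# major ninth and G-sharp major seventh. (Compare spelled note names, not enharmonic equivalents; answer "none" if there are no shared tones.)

D-sharp – F-double-sharp

D# major ninth: D-sharp F-double-sharp A-sharp C-double-sharp E-sharp
G-sharp major seventh: G-sharp B-sharp D-sharp F-double-sharp
Common to both → D-sharp, F-double-sharp.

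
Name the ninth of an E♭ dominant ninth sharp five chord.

F

Root of E♭ dominant ninth sharp five = Eb. The 9th is a major 9th: Eb up a major 9th → F.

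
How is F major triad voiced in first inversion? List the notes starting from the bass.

F major triad = F–A–C; first inversion → third (A) lowest.

A, C, F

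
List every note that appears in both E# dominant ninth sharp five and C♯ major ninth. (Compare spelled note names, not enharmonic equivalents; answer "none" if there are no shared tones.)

E# dominant ninth sharp five = E-sharp, G-double-sharp, B-double-sharp, D-sharp, F-double-sharp.
C♯ major ninth = C-sharp, E-sharp, G-sharp, B-sharp, D-sharp.
Shared: E-sharp, D-sharp.

E-sharp, D-sharp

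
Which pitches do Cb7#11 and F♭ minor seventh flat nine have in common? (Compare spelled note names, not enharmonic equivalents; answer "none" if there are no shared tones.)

Cb

Cb7#11: Cb Eb Gb Bbb F
F♭ minor seventh flat nine: Fb Abb Cb Ebb Gbb
Common to both → Cb.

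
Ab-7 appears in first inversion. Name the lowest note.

C♭

Ab-7 in root position is A♭–C♭–E♭–G♭.
First inversion places the third in the bass, which is C♭.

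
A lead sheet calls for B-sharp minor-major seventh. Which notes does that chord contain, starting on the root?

B-sharp  D-sharp  F-double-sharp  A-double-sharp

Root B-sharp, quality minor-major seventh:
B-sharp — root
D-sharp — minor 3rd
F-double-sharp — perfect 5th
A-double-sharp — major 7th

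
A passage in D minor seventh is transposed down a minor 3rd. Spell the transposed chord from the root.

B  D  F-sharp  A

Transposed root: D → B (minor 3rd down). So we spell B minor seventh:
- root: B
- minor 3rd: D
- perfect 5th: F-sharp
- minor 7th: A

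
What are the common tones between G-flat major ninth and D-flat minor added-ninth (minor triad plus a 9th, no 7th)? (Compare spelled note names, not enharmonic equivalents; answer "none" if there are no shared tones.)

Db  Ab

G-flat major ninth: Gb Bb Db F Ab
D-flat minor added-ninth: Db Fb Ab Eb
Common to both → Db, Ab.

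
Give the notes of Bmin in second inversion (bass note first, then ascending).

F♯ B D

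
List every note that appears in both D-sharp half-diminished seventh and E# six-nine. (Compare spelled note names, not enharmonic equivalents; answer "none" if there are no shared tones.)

none

D-sharp half-diminished seventh = D-sharp, F-sharp, A, C-sharp.
E# six-nine = E-sharp, G-double-sharp, B-sharp, C-double-sharp, F-double-sharp.
Shared: none.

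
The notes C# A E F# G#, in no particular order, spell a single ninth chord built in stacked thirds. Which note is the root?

F#

Stacking in thirds gives F# – A – C# – E – G#, so F# is the root — F# minor ninth.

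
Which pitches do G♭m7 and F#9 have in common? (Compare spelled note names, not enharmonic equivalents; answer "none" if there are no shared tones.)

none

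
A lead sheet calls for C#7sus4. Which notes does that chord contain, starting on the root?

C♯ – F♯ – G♯ – B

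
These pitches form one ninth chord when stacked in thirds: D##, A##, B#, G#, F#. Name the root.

G#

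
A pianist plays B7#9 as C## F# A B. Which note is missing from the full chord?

D#

The full B7#9 chord is B, D#, F#, A, C##.
Comparing with the voicing, the major 3rd (3rd) — D# — is absent.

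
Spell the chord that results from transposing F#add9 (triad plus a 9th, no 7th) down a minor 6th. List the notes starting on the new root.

A♯ C𝄪 E♯ B♯

F♯ down a minor 6th → A♯. New chord: A♯ added-ninth.
root → A♯
3rd (major 3rd) → C𝄪
5th (perfect 5th) → E♯
9th (major 9th) → B♯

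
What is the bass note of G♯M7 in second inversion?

G♯M7 = G♯–B♯–D♯–F𝄪. Second inversion → fifth in the bass = D♯.

D♯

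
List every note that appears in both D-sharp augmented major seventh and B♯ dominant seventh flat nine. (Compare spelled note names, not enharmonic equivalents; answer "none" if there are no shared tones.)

F-double-sharp

D-sharp augmented major seventh = D-sharp, F-double-sharp, A-double-sharp, C-double-sharp.
B♯ dominant seventh flat nine = B-sharp, D-double-sharp, F-double-sharp, A-sharp, C-sharp.
Shared: F-double-sharp.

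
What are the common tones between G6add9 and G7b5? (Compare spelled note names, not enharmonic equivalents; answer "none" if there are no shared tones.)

G  B

G6add9: G B D E A
G7b5: G B D♭ F
Common to both → G, B.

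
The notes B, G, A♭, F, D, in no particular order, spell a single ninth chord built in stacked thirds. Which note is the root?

G

Arranged so that each adjacent pair is a third by letter name: G – B – D – F – A♭.
The bottom of that stack, G, is the root (this is G dominant seventh flat nine).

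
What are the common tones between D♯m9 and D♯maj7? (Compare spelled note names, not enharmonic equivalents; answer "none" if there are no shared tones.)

D# – A#

D♯m9: D# F# A# C# E#
D♯maj7: D# F## A# C##
Common to both → D#, A#.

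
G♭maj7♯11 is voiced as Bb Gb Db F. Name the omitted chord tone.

C

The full G♭maj7♯11 chord is Gb, Bb, Db, F, C.
Comparing with the voicing, the augmented 11th (11th) — C — is absent.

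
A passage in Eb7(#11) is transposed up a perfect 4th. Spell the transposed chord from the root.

Ab  C  Eb  Gb  D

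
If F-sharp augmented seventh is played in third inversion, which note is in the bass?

F-sharp augmented seventh = F♯–A♯–C𝄪–E. Third inversion → seventh in the bass = E.

E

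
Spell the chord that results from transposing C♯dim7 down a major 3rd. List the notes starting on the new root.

A  C  Eb  Gb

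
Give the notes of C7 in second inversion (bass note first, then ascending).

G – Bb – C – E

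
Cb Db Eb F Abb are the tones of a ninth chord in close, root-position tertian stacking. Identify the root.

Db

Arranged so that each adjacent pair is a third by letter name: Db – F – Abb – Cb – Eb.
The bottom of that stack, Db, is the root (this is Db dominant ninth flat five).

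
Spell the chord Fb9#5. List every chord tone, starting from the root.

Fb9#5 is a dominant ninth sharp five built on Fb.
Root: Fb
Major 3rd (3rd): Ab
Augmented 5th (5th): C
Minor 7th (7th): Ebb
Major 9th (9th): Gb

Fb Ab C Ebb Gb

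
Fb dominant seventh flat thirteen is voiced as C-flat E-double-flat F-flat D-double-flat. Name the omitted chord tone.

The full Fb dominant seventh flat thirteen chord is F-flat, A-flat, C-flat, E-double-flat, D-double-flat.
Comparing with the voicing, the major 3rd (3rd) — A-flat — is absent.

A-flat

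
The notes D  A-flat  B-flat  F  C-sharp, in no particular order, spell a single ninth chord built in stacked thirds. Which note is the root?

Stacking in thirds gives B-flat – D – F – A-flat – C-sharp, so B-flat is the root — B-flat dominant seventh sharp nine.

B-flat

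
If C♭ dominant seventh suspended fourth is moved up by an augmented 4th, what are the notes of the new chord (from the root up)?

F – Bb – C – Eb

An augmented 4th up from Cb is F, so the new chord is F dominant seventh suspended fourth.
Root: F
Perfect 4th (4th): Bb
Perfect 5th (5th): C
Minor 7th (7th): Eb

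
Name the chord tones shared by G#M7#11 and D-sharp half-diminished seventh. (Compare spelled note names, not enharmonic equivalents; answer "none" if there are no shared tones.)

D♯

G#M7#11 = G♯, B♯, D♯, F𝄪, C𝄪.
D-sharp half-diminished seventh = D♯, F♯, A, C♯.
Shared: D♯.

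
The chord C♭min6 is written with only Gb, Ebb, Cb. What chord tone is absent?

Ab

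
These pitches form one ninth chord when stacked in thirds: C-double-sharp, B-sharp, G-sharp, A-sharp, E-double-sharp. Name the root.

A-sharp

Stacking in thirds gives A-sharp – C-double-sharp – E-double-sharp – G-sharp – B-sharp, so A-sharp is the root — A-sharp dominant ninth sharp five.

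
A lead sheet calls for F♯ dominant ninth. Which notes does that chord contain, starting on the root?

F-sharp, A-sharp, C-sharp, E, G-sharp

F♯ dominant ninth is a dominant ninth built on F-sharp.
Root: F-sharp
Major 3rd (3rd): A-sharp
Perfect 5th (5th): C-sharp
Minor 7th (7th): E
Major 9th (9th): G-sharp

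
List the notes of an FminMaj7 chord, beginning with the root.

FminMaj7 is a minor-major seventh built on F.
- root: F
- minor 3rd: Ab
- perfect 5th: C
- major 7th: E

F – Ab – C – E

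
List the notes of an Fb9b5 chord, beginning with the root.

Fb9b5 is a dominant ninth flat five built on F♭.
- root: F♭
- major 3rd: A♭
- diminished 5th: C𝄫
- minor 7th: E𝄫
- major 9th: G♭

F♭  A♭  C𝄫  E𝄫  G♭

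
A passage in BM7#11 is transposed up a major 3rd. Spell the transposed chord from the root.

B up a major 3rd → D#. New chord: D# major seventh sharp eleven.
D# — root
F## — major 3rd
A# — perfect 5th
C## — major 7th
G## — augmented 11th

D#, F##, A#, C##, G##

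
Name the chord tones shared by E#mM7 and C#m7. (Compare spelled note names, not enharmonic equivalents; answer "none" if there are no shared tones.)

E#mM7 = E♯, G♯, B♯, D𝄪.
C#m7 = C♯, E, G♯, B.
Shared: G♯.

G♯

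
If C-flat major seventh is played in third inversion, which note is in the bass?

Bb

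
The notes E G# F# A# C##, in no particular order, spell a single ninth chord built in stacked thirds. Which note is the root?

F#

Stacking in thirds gives F# – A# – C## – E – G#, so F# is the root — F# dominant ninth sharp five.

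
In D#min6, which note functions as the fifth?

Root of D#min6 = D♯. The 5th is a perfect 5th: D♯ up a perfect 5th → A♯.

A♯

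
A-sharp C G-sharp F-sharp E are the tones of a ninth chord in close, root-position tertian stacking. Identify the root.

Arranged so that each adjacent pair is a third by letter name: F-sharp – A-sharp – C – E – G-sharp.
The bottom of that stack, F-sharp, is the root (this is F-sharp dominant ninth flat five).

F-sharp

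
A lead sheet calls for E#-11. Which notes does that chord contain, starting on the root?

E# – G# – B# – D# – F## – A#

E#-11: minor eleventh on E#.
- root: E#
- minor 3rd: G#
- perfect 5th: B#
- minor 7th: D#
- major 9th: F##
- perfect 11th: A#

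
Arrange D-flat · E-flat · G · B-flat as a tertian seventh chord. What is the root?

E-flat

Stacking in thirds gives E-flat – G – B-flat – D-flat, so E-flat is the root — E-flat dominant seventh.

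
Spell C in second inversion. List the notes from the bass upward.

G  C  E

C = C–E–G; second inversion → fifth (G) lowest.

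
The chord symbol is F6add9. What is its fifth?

Root of F6add9 = F. The 5th is a perfect 5th: F up a perfect 5th → C.

C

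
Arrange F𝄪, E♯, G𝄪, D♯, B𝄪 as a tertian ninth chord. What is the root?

E♯

Stacking in thirds gives E♯ – G𝄪 – B𝄪 – D♯ – F𝄪, so E♯ is the root — E♯ dominant ninth sharp five.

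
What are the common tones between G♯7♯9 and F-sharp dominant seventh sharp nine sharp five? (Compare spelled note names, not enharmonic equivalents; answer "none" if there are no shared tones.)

G♯7♯9 = G#, B#, D#, F#, A##.
F-sharp dominant seventh sharp nine sharp five = F#, A#, C##, E, G##.
Shared: F#.

F#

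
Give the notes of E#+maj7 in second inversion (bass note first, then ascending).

E#+maj7 = E#–G##–B##–D##; second inversion → fifth (B##) lowest.

B## – D## – E# – G##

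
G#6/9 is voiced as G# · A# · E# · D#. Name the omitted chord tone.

B#

The full G#6/9 chord is G#, B#, D#, E#, A#.
Comparing with the voicing, the major 3rd (3rd) — B# — is absent.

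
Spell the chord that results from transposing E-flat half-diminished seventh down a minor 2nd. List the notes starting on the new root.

Eb down a minor 2nd → D. New chord: D half-diminished seventh.
root → D
3rd (minor 3rd) → F
5th (diminished 5th) → Ab
7th (minor 7th) → C

D F Ab C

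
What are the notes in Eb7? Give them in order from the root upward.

Eb7 is a dominant seventh built on Eb.
Root: Eb
Major 3rd (3rd): G
Perfect 5th (5th): Bb
Minor 7th (7th): Db

Eb, G, Bb, Db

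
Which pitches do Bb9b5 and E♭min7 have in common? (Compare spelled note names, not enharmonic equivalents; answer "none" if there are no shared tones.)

Bb

Bb9b5 = Bb, D, Fb, Ab, C.
E♭min7 = Eb, Gb, Bb, Db.
Shared: Bb.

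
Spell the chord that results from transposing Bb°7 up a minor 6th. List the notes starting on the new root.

A minor 6th up from B♭ is G♭, so the new chord is G♭ diminished seventh.
- root: G♭
- minor 3rd: B𝄫
- diminished 5th: D𝄫
- diminished 7th: F𝄫

G♭ B𝄫 D𝄫 F𝄫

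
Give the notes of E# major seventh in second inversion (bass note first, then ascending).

In root position, E# major seventh is E-sharp–G-double-sharp–B-sharp–D-double-sharp.
Second inversion puts the fifth (B-sharp) in the bass.

B-sharp – D-double-sharp – E-sharp – G-double-sharp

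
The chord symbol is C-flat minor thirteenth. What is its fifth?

G♭

C-flat minor thirteenth is built on C♭; its 5th is a perfect 5th above the root.
A fifth above C uses the letter G, and the perfect 5th above C♭ is G♭.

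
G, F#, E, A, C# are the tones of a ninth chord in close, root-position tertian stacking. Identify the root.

Stacking in thirds gives F# – A – C# – E – G, so F# is the root — F# minor seventh flat nine.

F#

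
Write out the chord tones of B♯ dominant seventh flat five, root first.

B#, D##, F#, A#

B♯ dominant seventh flat five is a dominant seventh flat five built on B#.
Root: B#
Major 3rd (3rd): D##
Diminished 5th (5th): F#
Minor 7th (7th): A#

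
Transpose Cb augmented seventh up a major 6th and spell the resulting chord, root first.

Transposed root: Cb → Ab (major 6th up). So we spell Ab augmented seventh:
root → Ab
3rd (major 3rd) → C
5th (augmented 5th) → E
7th (minor 7th) → Gb

Ab C E Gb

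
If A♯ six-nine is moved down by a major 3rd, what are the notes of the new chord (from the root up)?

F#, A#, C#, D#, G#

A major 3rd down from A# is F#, so the new chord is F# six-nine.
Root: F#
Major 3rd (3rd): A#
Perfect 5th (5th): C#
Major 6th (6th): D#
Major 9th (9th): G#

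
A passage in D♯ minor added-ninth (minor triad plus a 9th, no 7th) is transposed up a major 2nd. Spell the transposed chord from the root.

E♯, G♯, B♯, F𝄪

A major 2nd up from D♯ is E♯, so the new chord is E♯ minor added-ninth.
root → E♯
3rd (minor 3rd) → G♯
5th (perfect 5th) → B♯
9th (major 9th) → F𝄪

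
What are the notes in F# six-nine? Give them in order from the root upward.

F-sharp – A-sharp – C-sharp – D-sharp – G-sharp

F# six-nine is a six-nine built on F-sharp.
Root: F-sharp
Major 3rd (3rd): A-sharp
Perfect 5th (5th): C-sharp
Major 6th (6th): D-sharp
Major 9th (9th): G-sharp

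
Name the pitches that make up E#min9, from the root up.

E#  G#  B#  D#  F##

Root E#, quality minor ninth:
E# — root
G# — minor 3rd
B# — perfect 5th
D# — minor 7th
F## — major 9th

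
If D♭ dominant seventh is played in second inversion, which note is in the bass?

A-flat

D♭ dominant seventh in root position is D-flat–F–A-flat–C-flat.
Second inversion places the fifth in the bass, which is A-flat.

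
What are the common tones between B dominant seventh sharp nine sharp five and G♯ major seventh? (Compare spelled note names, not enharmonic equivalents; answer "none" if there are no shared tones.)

B dominant seventh sharp nine sharp five: B D♯ F𝄪 A C𝄪
G♯ major seventh: G♯ B♯ D♯ F𝄪
Common to both → D♯, F𝄪.

D♯ F𝄪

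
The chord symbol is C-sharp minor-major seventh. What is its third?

C-sharp minor-major seventh is built on C-sharp; its 3rd is a minor 3rd above the root.
A third above C uses the letter E, and the minor 3rd above C-sharp is E.

E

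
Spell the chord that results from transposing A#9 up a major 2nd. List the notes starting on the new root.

A♯ up a major 2nd → B♯. New chord: B♯ dominant ninth.
B♯ — root
D𝄪 — major 3rd
F𝄪 — perfect 5th
A♯ — minor 7th
C𝄪 — major 9th

B♯ – D𝄪 – F𝄪 – A♯ – C𝄪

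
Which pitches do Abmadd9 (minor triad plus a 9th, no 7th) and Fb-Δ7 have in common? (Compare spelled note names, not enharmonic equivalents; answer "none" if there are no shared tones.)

Abmadd9 = Ab, Cb, Eb, Bb.
Fb-Δ7 = Fb, Abb, Cb, Eb.
Shared: Cb, Eb.

Cb, Eb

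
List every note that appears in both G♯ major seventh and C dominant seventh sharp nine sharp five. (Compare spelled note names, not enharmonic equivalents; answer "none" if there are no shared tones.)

G♯ major seventh: G-sharp B-sharp D-sharp F-double-sharp
C dominant seventh sharp nine sharp five: C E G-sharp B-flat D-sharp
Common to both → G-sharp, D-sharp.

G-sharp D-sharp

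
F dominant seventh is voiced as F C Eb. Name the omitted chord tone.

The full F dominant seventh chord is F, A, C, Eb.
Comparing with the voicing, the major 3rd (3rd) — A — is absent.

A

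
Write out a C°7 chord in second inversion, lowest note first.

Gb, Bbb, C, Eb

In root position, C°7 is C–Eb–Gb–Bbb.
Second inversion puts the fifth (Gb) in the bass.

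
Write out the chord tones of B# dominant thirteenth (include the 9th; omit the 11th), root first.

B# dominant thirteenth: dominant thirteenth on B♯.
root → B♯
3rd (major 3rd) → D𝄪
5th (perfect 5th) → F𝄪
7th (minor 7th) → A♯
9th (major 9th) → C𝄪
13th (major 13th) → G𝄪

B♯ D𝄪 F𝄪 A♯ C𝄪 G𝄪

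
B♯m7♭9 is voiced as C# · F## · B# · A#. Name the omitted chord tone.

B♯m7♭9 = B#, D#, F##, A#, C#. The voicing lacks the 3rd (minor 3rd), D#.

D#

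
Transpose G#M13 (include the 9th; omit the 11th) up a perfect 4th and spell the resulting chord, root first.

C# – E# – G# – B# – D# – A#

A perfect 4th up from G# is C#, so the new chord is C# major thirteenth.
Root: C#
Major 3rd (3rd): E#
Perfect 5th (5th): G#
Major 7th (7th): B#
Major 9th (9th): D#
Major 13th (13th): A#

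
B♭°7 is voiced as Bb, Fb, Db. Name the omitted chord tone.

B♭°7 = Bb, Db, Fb, Abb. The voicing lacks the 7th (diminished 7th), Abb.

Abb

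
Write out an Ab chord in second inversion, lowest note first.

Eb, Ab, C

In root position, Ab is Ab–C–Eb.
Second inversion puts the fifth (Eb) in the bass.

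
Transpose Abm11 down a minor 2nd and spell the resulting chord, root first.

G, Bb, D, F, A, C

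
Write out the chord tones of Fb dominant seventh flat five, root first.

Fb dominant seventh flat five is a dominant seventh flat five built on F-flat.
root → F-flat
3rd (major 3rd) → A-flat
5th (diminished 5th) → C-double-flat
7th (minor 7th) → E-double-flat

F-flat, A-flat, C-double-flat, E-double-flat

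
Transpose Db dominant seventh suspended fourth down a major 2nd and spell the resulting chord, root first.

C-flat, F-flat, G-flat, B-double-flat

D-flat down a major 2nd → C-flat. New chord: C-flat dominant seventh suspended fourth.
C-flat — root
F-flat — perfect 4th
G-flat — perfect 5th
B-double-flat — minor 7th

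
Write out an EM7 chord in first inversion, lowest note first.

EM7 = E–G♯–B–D♯; first inversion → third (G♯) lowest.

G♯ – B – D♯ – E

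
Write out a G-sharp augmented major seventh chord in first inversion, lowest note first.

In root position, G-sharp augmented major seventh is G♯–B♯–D𝄪–F𝄪.
First inversion puts the third (B♯) in the bass.

B♯, D𝄪, F𝄪, G♯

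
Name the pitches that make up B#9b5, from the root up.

B#, D##, F#, A#, C##

B#9b5: dominant ninth flat five on B#.
Root: B#
Major 3rd (3rd): D##
Diminished 5th (5th): F#
Minor 7th (7th): A#
Major 9th (9th): C##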